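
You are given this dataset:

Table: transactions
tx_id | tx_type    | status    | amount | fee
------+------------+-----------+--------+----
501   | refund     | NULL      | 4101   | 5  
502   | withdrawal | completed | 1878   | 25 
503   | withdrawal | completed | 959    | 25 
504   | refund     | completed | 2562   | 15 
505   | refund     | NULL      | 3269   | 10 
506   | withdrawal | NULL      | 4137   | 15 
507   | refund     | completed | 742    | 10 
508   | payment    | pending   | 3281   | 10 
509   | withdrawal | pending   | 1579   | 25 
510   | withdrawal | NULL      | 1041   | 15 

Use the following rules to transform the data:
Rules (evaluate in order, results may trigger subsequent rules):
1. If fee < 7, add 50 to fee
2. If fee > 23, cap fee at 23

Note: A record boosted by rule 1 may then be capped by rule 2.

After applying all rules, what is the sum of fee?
167

Step 1: Apply rule 1 to records with fee < 7
  - 1 records get bonus of 50
  - Of these, 1 records then exceed 23 and get capped
Step 2: Apply rule 2 to records with fee > 23
  - 3 records (original) are capped
Step 3: Calculate final sum = 167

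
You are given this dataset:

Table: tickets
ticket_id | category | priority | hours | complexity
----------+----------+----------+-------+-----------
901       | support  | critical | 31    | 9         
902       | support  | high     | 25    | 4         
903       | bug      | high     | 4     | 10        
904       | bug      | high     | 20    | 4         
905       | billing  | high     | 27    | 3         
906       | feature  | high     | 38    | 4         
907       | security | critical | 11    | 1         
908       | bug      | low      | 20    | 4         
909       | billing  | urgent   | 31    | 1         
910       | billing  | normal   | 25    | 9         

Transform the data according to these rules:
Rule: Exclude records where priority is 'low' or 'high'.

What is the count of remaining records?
4

Step 1: Count records to exclude
  - 1 (low) + 5 (high) = 6 records
Step 2: Total records: 10
Step 3: Remaining = 10 - 6 = 4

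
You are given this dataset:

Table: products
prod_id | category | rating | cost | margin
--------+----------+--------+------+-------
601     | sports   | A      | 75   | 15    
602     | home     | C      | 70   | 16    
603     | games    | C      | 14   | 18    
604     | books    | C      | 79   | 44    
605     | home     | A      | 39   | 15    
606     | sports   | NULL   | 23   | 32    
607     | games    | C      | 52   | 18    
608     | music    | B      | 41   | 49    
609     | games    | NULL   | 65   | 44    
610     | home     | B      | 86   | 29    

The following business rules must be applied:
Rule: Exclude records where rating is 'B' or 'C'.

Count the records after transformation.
4

Step 1: Count records to exclude
  - 2 (B) + 4 (C) = 6 records
Step 2: Total records: 10
Step 3: Remaining = 10 - 6 = 4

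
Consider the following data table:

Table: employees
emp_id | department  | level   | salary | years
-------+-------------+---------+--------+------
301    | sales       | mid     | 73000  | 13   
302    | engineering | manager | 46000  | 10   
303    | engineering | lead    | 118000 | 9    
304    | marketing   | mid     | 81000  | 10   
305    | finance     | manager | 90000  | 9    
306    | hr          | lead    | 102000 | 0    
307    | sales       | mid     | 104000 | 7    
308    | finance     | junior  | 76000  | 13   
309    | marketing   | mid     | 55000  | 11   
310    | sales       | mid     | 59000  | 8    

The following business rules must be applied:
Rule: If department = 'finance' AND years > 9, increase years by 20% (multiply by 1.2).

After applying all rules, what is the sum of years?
92.6

Step 1: Find records where department = 'finance' AND years > 9
Step 2: 1 records match, summing to 13
Step 3: After multiplier: 13 × 1.2 = 15.6
Step 4: Unaffected records sum: 77
Step 5: Final sum = 15.6 + 77 = 92.6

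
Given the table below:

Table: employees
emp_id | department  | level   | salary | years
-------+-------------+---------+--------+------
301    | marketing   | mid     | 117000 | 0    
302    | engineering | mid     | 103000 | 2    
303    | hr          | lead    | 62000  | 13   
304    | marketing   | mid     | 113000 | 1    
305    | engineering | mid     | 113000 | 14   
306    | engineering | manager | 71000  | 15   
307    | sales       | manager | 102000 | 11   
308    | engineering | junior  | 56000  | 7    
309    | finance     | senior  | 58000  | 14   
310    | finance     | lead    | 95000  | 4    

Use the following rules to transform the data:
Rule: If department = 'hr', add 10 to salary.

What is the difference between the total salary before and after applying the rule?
10

Step 1: Original sum of salary = 890000
Step 2: 1 records have department = 'hr'
Step 3: Each affected record changes by 10
Step 4: Total change = 1 × 10 = 10
Step 5: New sum = 890000 + 10 = 890010
Step 6: Difference = |890010 - 890000| = 10
        (Sum increased by 10)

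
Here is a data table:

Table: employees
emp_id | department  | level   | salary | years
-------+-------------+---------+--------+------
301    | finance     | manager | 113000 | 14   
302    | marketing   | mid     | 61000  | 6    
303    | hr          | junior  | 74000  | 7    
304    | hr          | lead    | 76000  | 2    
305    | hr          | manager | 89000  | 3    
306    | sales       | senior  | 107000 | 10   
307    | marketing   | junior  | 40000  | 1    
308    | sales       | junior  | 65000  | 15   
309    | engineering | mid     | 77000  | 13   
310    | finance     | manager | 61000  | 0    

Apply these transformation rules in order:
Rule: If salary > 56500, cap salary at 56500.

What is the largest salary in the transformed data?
56500

Step 1: Original maximum salary = 113000
Step 2: Apply cap at 56500
Step 3: 9 records had salary > 56500 and were capped
Step 4: Maximum after transformation = 56500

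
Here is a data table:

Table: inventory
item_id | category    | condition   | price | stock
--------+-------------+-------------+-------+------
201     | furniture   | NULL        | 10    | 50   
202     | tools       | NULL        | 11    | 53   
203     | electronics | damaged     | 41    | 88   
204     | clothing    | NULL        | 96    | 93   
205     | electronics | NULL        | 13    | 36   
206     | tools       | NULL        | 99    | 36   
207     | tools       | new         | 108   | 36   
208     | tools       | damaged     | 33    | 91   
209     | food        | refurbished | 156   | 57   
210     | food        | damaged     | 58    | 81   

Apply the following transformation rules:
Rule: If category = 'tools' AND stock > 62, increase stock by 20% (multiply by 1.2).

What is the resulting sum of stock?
639.2

Step 1: Find records where category = 'tools' AND stock > 62
Step 2: 1 records match, summing to 91
Step 3: After multiplier: 91 × 1.2 = 109.2
Step 4: Unaffected records sum: 530
Step 5: Final sum = 109.2 + 530 = 639.2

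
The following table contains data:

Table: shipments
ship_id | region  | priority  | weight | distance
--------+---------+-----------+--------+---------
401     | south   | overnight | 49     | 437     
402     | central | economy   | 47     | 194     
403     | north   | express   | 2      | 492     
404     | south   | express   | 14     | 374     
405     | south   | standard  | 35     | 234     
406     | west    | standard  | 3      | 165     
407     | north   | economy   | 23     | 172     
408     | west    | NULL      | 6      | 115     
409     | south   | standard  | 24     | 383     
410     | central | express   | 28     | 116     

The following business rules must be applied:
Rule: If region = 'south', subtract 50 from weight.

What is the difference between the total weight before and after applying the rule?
200

Step 1: Original sum of weight = 231
Step 2: 4 records have region = 'south'
Step 3: Each affected record changes by -50
Step 4: Total change = 4 × -50 = -200
Step 5: New sum = 231 + -200 = 31
Step 6: Difference = |31 - 231| = 200
        (Sum decreased by 200)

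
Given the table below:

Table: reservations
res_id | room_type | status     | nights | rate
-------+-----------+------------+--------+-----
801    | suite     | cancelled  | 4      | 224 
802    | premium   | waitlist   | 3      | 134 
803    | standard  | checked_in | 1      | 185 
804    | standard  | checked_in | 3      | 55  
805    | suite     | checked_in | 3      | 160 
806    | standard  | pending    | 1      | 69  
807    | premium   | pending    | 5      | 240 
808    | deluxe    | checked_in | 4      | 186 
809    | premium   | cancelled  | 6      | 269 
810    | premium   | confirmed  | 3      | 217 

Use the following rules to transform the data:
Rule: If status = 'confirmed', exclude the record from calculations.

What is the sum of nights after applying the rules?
30

Step 1: Identify records where status = 'confirmed'
Step 2: The excluded records sum to 3
Step 3: Original total nights = 33
Step 4: Remaining total = 33 - 3 = 30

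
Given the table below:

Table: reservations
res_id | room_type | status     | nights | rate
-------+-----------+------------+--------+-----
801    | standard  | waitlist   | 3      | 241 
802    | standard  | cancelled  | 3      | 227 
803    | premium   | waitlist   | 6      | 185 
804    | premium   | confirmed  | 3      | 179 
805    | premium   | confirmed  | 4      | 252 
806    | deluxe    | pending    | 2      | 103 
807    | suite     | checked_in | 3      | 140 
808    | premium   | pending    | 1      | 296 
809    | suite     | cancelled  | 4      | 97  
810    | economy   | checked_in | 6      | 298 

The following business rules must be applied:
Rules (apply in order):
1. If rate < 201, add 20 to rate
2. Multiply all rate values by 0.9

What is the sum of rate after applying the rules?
1906.2

Step 1: Apply Rule 1 - Add 20 to records with rate < 201
  - 5 records affected: 704 + (5 × 20) = 804
  - Unaffected records: 1314
  - Sum after Rule 1: 2118
Step 2: Apply Rule 2 - Multiply all by 0.9
  - 2118 × 0.9 = 1906.2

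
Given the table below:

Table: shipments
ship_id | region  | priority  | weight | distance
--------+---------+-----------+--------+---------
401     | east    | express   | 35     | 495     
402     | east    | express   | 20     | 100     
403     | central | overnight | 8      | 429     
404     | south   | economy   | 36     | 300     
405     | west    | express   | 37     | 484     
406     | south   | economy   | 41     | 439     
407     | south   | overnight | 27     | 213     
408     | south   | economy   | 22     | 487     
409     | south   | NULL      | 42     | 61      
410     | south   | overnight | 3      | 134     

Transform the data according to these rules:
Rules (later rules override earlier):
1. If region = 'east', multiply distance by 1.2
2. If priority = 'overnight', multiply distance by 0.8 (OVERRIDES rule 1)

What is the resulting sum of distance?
3105.8

Step 1: Rule 2 takes priority for records with priority = 'overnight'
  - 3 records: 776 × 0.8 = 620.8
Step 2: Rule 1 applies to remaining records with region = 'east'
  - 2 records: 595 × 1.2 = 714.0
Step 3: Other records unchanged: 1771
Step 4: Final sum = 620.8 + 714.0 + 1771 = 3105.8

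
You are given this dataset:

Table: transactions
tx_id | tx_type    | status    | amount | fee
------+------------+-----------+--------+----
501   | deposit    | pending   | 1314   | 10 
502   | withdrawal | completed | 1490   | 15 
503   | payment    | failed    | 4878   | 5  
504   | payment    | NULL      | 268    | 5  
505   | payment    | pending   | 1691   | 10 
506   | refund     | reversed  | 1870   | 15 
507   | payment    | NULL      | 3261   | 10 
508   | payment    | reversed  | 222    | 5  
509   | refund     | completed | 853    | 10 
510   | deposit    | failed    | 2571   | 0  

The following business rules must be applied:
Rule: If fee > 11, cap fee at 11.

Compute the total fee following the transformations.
77

Step 1: 2 records have fee > 11
Step 2: These records originally summed to 30
Step 3: After capping: 2 × 11 = 22
Step 4: Unaffected records sum: 55
Step 5: Final sum = 22 + 55 = 77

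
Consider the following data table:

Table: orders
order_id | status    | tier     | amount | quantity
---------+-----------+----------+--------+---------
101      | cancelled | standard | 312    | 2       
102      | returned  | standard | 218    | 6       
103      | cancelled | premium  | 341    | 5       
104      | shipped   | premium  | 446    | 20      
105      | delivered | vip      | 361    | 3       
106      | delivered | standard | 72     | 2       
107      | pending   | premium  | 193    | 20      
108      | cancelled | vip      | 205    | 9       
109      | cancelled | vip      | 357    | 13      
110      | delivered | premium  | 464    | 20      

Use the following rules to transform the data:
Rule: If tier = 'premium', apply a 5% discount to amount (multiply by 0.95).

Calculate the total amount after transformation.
2896.8

Step 1: Records with tier = 'premium' have total amount = 1444
Step 2: Apply multiplier: 1444 × 0.95 = 1371.8
Step 3: Other records total: 1525
Step 4: Final sum = 1371.8 + 1525 = 2896.8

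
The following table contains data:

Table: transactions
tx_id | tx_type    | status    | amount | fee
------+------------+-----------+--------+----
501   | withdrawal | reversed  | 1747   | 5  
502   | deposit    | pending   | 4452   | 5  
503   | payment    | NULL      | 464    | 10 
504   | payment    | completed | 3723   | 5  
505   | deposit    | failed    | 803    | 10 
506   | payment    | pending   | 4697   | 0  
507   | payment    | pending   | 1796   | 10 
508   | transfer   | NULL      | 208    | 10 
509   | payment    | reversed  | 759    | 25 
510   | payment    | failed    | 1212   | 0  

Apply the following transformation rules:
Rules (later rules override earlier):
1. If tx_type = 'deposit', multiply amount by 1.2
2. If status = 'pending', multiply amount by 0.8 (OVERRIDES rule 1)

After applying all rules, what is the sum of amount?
17832.6

Step 1: Rule 2 takes priority for records with status = 'pending'
  - 3 records: 10945 × 0.8 = 8756.0
Step 2: Rule 1 applies to remaining records with tx_type = 'deposit'
  - 1 records: 803 × 1.2 = 963.6
Step 3: Other records unchanged: 8113
Step 4: Final sum = 8756.0 + 963.6 + 8113 = 17832.6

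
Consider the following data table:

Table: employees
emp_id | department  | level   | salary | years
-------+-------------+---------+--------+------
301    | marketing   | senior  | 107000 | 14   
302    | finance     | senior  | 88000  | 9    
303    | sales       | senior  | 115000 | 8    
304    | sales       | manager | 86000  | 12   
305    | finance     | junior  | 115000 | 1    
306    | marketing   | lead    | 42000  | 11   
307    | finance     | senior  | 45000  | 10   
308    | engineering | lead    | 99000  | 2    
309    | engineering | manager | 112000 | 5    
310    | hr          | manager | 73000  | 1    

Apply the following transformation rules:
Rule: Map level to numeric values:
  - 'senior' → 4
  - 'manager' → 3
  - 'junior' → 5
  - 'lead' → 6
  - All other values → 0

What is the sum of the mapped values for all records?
42

Step 1: Apply mapping to each record
Step 2: Count by status:
  'senior': 4 records × 4 = 16
  'manager': 3 records × 3 = 9
  'junior': 1 records × 5 = 5
  'lead': 2 records × 6 = 12
Step 3: Sum all mapped values = 42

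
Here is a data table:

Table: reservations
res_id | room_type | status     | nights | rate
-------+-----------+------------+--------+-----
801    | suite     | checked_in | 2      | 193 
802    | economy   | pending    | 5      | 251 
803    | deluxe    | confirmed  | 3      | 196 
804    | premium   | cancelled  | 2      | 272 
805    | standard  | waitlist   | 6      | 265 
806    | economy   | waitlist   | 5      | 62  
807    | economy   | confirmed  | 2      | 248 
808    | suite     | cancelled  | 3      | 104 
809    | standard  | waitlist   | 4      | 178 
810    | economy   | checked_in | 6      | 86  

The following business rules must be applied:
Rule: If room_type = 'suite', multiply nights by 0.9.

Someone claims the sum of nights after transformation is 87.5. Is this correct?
No, the correct result is 37.5.

Step 1: Calculate the correct sum after transformation
Step 2: Apply multiplier 0.9 to records where room_type = 'suite'
Step 3: Correct result = 37.5
Step 4: Claimed result = 87.5
Step 5: 37.5 ≠ 87.5
Conclusion: The claimed result is incorrect. The correct answer is 37.5.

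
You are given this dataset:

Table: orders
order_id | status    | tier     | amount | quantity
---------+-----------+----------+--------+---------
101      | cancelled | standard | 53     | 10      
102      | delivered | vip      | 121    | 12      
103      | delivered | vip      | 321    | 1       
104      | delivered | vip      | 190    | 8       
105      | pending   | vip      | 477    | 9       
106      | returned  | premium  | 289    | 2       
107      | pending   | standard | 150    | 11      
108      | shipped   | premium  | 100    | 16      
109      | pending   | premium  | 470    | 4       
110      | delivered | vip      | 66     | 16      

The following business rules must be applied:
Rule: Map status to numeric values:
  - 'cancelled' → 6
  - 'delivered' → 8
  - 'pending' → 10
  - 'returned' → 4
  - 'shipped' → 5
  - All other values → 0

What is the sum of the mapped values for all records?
77

Step 1: Apply mapping to each record
Step 2: Count by status:
  'cancelled': 1 records × 6 = 6
  'delivered': 4 records × 8 = 32
  'pending': 3 records × 10 = 30
  'returned': 1 records × 4 = 4
  'shipped': 1 records × 5 = 5
Step 3: Sum all mapped values = 77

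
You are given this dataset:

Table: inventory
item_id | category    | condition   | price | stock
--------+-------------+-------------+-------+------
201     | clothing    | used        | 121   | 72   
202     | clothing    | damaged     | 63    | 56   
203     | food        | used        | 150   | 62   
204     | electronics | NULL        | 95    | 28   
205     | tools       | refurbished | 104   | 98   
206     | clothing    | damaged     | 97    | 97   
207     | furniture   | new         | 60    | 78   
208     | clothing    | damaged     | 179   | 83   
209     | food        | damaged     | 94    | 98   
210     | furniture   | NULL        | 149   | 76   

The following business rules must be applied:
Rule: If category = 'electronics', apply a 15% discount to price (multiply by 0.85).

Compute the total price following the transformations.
1097.75

Step 1: Records with category = 'electronics' have total price = 95
Step 2: Apply multiplier: 95 × 0.85 = 80.75
Step 3: Other records total: 1017
Step 4: Final sum = 80.75 + 1017 = 1097.75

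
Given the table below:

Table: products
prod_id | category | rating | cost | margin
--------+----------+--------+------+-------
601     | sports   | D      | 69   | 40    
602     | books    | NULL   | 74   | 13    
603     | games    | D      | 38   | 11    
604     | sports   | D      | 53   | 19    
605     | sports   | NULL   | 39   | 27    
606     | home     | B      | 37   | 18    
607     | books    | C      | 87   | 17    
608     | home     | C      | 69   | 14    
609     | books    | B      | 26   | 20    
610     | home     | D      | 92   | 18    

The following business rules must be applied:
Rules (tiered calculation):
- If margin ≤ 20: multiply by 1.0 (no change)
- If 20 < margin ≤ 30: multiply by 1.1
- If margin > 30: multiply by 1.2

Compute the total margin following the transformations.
207.7

Step 1: Tier 1 (margin ≤ 20): 8 records, sum = 130 × 1.0 = 130.0
Step 2: Tier 2 (20 < margin ≤ 30): 1 records, sum = 27 × 1.1 = 29.7
Step 3: Tier 3 (margin > 30): 1 records, sum = 40 × 1.2 = 48.0
Step 4: Final sum = 130.0 + 29.7 + 48.0 = 207.7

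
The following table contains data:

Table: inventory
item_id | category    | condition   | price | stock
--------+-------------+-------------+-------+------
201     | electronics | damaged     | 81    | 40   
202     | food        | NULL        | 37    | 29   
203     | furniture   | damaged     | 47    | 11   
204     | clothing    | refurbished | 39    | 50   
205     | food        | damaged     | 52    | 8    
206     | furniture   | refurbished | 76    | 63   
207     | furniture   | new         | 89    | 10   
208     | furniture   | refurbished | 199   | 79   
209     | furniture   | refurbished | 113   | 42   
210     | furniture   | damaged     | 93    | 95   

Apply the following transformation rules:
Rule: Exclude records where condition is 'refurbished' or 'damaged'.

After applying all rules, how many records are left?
2

Step 1: Count records to exclude
  - 4 (refurbished) + 4 (damaged) = 8 records
Step 2: Total records: 10
Step 3: Remaining = 10 - 8 = 2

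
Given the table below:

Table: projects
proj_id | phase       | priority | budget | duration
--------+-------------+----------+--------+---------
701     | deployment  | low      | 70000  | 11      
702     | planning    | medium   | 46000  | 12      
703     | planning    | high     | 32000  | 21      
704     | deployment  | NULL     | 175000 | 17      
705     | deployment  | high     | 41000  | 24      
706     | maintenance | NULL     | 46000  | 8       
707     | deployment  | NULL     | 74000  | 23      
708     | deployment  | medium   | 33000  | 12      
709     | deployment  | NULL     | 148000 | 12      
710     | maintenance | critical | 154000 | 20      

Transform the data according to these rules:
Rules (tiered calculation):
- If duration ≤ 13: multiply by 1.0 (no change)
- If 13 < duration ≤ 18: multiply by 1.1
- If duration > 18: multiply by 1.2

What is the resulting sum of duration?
179.3

Step 1: Tier 1 (duration ≤ 13): 5 records, sum = 55 × 1.0 = 55.0
Step 2: Tier 2 (13 < duration ≤ 18): 1 records, sum = 17 × 1.1 = 18.7
Step 3: Tier 3 (duration > 18): 4 records, sum = 88 × 1.2 = 105.6
Step 4: Final sum = 55.0 + 18.7 + 105.6 = 179.3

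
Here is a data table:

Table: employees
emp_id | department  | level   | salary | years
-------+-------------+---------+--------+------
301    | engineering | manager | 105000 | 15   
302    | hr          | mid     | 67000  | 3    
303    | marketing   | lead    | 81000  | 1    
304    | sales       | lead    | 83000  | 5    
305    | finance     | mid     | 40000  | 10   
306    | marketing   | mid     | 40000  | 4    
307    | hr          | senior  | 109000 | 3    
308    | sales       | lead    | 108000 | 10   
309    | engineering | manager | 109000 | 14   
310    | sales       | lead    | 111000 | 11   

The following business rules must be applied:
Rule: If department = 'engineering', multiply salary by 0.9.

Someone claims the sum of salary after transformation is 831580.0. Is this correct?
No, the correct result is 831600.0.

Step 1: Calculate the correct sum after transformation
Step 2: Apply multiplier 0.9 to records where department = 'engineering'
Step 3: Correct result = 831600.0
Step 4: Claimed result = 831580.0
Step 5: 831600.0 ≠ 831580.0
Conclusion: The claimed result is incorrect. The correct answer is 831600.0.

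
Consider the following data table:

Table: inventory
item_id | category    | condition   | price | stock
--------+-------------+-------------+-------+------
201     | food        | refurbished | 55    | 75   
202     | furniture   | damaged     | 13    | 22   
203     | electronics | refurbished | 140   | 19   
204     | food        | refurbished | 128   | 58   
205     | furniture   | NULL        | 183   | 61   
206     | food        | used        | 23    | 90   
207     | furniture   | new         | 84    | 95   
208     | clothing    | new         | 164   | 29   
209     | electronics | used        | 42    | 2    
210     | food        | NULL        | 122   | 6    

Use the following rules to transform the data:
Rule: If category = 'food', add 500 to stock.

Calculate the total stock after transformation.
2457

Step 1: Count records where category = 'food': 4
Step 2: Total bonus added: 4 × 500 = 2000
Step 3: Original sum of stock: 457
Step 4: Final sum = 457 + 2000 = 2457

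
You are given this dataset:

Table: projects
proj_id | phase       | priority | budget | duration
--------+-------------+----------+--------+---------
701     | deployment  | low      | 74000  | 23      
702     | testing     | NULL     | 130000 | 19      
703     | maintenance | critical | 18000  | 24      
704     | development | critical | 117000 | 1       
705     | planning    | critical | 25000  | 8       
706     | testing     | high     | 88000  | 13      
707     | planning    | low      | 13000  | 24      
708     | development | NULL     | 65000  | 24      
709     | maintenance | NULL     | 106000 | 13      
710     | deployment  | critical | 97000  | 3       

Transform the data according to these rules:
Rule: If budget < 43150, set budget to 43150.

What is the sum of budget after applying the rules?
806450

Step 1: 3 records have budget < 43150
Step 2: These records originally summed to 56000
Step 3: After setting to minimum: 3 × 43150 = 129450
Step 4: Unaffected records sum: 677000
Step 5: Final sum = 129450 + 677000 = 806450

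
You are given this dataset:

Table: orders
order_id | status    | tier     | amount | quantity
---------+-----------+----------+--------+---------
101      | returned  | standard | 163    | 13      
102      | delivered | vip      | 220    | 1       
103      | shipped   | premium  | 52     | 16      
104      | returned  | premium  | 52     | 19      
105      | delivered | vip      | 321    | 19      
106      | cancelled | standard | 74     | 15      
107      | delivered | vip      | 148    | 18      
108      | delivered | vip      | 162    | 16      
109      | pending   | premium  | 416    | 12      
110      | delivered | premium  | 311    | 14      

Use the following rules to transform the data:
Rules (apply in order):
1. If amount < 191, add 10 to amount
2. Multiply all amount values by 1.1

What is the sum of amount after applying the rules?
2176.9

Step 1: Apply Rule 1 - Add 10 to records with amount < 191
  - 6 records affected: 651 + (6 × 10) = 711
  - Unaffected records: 1268
  - Sum after Rule 1: 1979
Step 2: Apply Rule 2 - Multiply all by 1.1
  - 1979 × 1.1 = 2176.9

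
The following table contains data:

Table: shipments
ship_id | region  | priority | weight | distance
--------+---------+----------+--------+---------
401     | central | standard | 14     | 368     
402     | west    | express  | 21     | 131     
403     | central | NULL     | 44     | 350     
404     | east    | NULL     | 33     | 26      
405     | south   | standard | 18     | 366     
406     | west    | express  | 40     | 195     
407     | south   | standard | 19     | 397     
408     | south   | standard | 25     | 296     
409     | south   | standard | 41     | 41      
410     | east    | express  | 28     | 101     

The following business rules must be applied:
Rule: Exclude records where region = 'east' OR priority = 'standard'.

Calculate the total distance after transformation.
676

Step 1: Find records where region = 'east' OR priority = 'standard'
Step 2: 7 records match, summing to 1595
Step 3: Original sum: 2271
Step 4: Remaining sum = 2271 - 1595 = 676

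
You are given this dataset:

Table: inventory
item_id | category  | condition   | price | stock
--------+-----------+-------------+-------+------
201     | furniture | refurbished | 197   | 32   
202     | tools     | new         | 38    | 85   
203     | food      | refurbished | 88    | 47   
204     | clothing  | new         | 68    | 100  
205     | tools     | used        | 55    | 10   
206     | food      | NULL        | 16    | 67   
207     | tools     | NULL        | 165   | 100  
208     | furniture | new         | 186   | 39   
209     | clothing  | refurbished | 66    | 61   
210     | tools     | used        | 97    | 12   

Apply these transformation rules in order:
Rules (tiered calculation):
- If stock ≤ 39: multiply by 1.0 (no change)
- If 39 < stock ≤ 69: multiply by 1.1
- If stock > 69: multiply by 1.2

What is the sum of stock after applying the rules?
627.5

Step 1: Tier 1 (stock ≤ 39): 4 records, sum = 93 × 1.0 = 93.0
Step 2: Tier 2 (39 < stock ≤ 69): 3 records, sum = 175 × 1.1 = 192.5
Step 3: Tier 3 (stock > 69): 3 records, sum = 285 × 1.2 = 342.0
Step 4: Final sum = 93.0 + 192.5 + 342.0 = 627.5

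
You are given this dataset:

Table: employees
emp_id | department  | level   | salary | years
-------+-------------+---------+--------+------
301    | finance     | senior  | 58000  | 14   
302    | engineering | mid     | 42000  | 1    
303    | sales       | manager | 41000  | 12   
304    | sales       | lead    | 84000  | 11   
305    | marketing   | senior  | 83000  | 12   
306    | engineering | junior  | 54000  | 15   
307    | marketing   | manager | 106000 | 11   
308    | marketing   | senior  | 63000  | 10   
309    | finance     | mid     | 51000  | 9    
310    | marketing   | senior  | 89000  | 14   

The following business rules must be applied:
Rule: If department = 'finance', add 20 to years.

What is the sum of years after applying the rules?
149

Step 1: Count records where department = 'finance': 2
Step 2: Total bonus added: 2 × 20 = 40
Step 3: Original sum of years: 109
Step 4: Final sum = 109 + 40 = 149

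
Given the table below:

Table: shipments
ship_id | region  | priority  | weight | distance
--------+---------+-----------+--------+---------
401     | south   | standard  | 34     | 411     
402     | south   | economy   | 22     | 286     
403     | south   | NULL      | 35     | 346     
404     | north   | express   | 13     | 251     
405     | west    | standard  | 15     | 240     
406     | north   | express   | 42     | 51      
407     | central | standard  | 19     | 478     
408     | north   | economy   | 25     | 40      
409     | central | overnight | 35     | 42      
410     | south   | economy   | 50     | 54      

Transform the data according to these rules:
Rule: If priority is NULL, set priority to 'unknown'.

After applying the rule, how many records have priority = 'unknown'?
1

Step 1: Count records where priority IS NULL
Step 2: Found 1 records with NULL priority
Step 3: These records will have priority set to 'unknown'
Step 4: Records already having priority = 'unknown': 0
Step 5: Answer: 1 + 0 = 1 records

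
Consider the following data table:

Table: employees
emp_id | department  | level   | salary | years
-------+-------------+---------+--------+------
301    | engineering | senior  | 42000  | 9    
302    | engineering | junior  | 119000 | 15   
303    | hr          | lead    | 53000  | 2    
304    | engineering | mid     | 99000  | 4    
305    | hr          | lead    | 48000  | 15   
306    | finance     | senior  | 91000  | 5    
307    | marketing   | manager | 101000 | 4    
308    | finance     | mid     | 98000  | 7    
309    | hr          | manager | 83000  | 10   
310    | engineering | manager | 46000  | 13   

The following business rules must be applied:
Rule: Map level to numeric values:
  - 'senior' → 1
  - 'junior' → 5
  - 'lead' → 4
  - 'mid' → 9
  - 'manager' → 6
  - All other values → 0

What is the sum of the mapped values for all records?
51

Step 1: Apply mapping to each record
Step 2: Count by status:
  'senior': 2 records × 1 = 2
  'junior': 1 records × 5 = 5
  'lead': 2 records × 4 = 8
  'mid': 2 records × 9 = 18
  'manager': 3 records × 6 = 18
Step 3: Sum all mapped values = 51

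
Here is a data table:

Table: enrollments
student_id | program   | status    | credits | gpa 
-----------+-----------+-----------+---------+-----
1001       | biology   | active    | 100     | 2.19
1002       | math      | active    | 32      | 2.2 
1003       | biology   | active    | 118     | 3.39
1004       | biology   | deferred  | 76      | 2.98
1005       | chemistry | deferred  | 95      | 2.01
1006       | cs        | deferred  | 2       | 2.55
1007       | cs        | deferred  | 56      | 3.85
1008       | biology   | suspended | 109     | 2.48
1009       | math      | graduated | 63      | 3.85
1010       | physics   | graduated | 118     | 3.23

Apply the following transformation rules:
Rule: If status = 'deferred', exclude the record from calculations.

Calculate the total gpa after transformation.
17.34

Step 1: Identify records where status = 'deferred'
Step 2: The excluded records sum to 11.39
Step 3: Original total gpa = 28.73
Step 4: Remaining total = 28.73 - 11.39 = 17.34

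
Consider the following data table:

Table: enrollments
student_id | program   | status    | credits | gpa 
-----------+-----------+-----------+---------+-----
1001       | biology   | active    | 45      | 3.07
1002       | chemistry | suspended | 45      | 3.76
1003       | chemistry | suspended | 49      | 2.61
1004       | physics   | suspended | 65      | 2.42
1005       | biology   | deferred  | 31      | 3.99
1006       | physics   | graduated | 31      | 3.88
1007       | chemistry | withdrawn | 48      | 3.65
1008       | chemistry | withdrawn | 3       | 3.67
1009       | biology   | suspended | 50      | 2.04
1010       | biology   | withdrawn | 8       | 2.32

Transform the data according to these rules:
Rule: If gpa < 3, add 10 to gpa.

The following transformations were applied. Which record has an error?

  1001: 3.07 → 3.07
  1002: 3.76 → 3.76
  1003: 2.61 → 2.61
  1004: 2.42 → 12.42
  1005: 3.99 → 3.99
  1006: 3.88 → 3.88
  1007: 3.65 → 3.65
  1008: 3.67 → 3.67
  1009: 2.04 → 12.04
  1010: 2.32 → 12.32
Record 1003 has an error. The correct transformed value should be 12.61, not 2.61.

Step 1: Check each record against the rule
Step 2: Record 1003 has gpa = 2.61
Step 3: Since 2.61 < 3, the bonus should have been applied
Step 4: Correct value = 12.61, but claimed value = 2.61
Conclusion: Record 1003 has the error.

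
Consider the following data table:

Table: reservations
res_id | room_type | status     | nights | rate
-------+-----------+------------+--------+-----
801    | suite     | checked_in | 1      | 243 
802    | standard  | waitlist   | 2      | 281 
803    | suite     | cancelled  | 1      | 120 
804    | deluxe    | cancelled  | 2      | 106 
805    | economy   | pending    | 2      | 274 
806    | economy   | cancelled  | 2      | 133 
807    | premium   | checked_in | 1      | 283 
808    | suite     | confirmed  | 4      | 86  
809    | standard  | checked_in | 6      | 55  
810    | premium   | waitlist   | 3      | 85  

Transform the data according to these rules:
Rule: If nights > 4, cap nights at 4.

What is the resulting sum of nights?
22

Step 1: 1 records have nights > 4
Step 2: These records originally summed to 6
Step 3: After capping: 1 × 4 = 4
Step 4: Unaffected records sum: 18
Step 5: Final sum = 4 + 18 = 22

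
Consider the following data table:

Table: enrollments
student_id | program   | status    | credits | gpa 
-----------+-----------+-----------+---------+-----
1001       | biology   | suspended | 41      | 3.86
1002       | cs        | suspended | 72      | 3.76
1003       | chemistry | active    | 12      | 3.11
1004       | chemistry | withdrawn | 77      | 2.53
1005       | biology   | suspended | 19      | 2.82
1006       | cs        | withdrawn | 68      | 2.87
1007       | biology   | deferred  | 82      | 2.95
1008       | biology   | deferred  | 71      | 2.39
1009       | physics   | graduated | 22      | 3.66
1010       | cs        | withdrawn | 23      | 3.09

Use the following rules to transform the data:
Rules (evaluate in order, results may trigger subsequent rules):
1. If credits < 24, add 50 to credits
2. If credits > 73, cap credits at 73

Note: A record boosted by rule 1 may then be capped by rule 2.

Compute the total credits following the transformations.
674

Step 1: Apply rule 1 to records with credits < 24
  - 4 records get bonus of 50
  - Of these, 0 records then exceed 73 and get capped
Step 2: Apply rule 2 to records with credits > 73
  - 2 records (original) are capped
Step 3: Calculate final sum = 674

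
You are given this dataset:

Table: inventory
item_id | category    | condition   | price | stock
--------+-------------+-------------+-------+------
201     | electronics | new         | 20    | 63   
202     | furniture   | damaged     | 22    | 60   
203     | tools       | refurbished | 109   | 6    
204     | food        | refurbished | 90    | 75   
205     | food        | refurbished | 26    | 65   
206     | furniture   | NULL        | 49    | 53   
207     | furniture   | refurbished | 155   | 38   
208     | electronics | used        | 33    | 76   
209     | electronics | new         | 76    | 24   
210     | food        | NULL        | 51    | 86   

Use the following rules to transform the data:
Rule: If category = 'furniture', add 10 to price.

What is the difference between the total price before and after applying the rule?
30

Step 1: Original sum of price = 631
Step 2: 3 records have category = 'furniture'
Step 3: Each affected record changes by 10
Step 4: Total change = 3 × 10 = 30
Step 5: New sum = 631 + 30 = 661
Step 6: Difference = |661 - 631| = 30
        (Sum increased by 30)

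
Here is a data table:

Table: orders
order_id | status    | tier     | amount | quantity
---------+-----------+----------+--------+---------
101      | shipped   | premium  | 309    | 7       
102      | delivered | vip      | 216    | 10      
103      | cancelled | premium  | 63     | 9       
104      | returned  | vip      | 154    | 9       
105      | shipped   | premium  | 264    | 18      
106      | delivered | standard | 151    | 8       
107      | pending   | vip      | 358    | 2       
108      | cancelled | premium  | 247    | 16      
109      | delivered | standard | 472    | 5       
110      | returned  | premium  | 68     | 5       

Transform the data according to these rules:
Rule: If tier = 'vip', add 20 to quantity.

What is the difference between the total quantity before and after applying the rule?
60

Step 1: Original sum of quantity = 89
Step 2: 3 records have tier = 'vip'
Step 3: Each affected record changes by 20
Step 4: Total change = 3 × 20 = 60
Step 5: New sum = 89 + 60 = 149
Step 6: Difference = |149 - 89| = 60
        (Sum increased by 60)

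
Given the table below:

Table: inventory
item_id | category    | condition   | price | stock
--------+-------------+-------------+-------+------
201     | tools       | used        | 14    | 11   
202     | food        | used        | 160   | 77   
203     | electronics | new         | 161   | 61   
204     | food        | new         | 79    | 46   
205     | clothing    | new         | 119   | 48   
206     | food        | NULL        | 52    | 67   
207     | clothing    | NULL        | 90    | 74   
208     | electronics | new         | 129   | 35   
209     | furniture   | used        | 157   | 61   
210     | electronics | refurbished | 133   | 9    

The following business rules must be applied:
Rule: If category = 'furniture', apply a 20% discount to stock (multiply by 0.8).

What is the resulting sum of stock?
476.8

Step 1: Records with category = 'furniture' have total stock = 61
Step 2: Apply multiplier: 61 × 0.8 = 48.8
Step 3: Other records total: 428
Step 4: Final sum = 48.8 + 428 = 476.8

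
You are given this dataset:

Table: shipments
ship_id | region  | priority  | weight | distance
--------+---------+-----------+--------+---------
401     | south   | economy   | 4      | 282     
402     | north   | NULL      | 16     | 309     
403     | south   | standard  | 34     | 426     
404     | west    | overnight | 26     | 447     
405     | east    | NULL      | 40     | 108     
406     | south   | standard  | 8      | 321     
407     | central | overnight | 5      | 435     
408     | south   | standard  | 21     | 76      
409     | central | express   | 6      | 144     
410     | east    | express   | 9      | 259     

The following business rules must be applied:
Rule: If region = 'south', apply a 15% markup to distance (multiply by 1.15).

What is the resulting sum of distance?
2972.75

Step 1: Records with region = 'south' have total distance = 1105
Step 2: Apply multiplier: 1105 × 1.15 = 1270.75
Step 3: Other records total: 1702
Step 4: Final sum = 1270.75 + 1702 = 2972.75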